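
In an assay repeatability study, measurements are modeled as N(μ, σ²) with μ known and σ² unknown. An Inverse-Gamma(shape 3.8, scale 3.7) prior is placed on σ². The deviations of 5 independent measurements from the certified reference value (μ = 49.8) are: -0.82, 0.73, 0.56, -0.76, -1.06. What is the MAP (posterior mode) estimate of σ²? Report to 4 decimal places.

With known mean μ and an Inverse-Gamma(α, β) prior on σ², the Normal likelihood is conjugate: posterior is Inv-Gamma(α + n/2, β + Σ(xᵢ−μ)²/2).
Σ(xᵢ−μ)² = (-0.82)² + (0.73)² + (0.56)² + (-0.76)² + (-1.06)² = 3.2201.
Posterior: Inv-Gamma(3.8 + 5/2, 3.7 + 3.2201/2) = Inv-Gamma(6.30, 5.31005).
Mode = β/(α+1) = 5.31005/7.30 = 0.7274.

0.7274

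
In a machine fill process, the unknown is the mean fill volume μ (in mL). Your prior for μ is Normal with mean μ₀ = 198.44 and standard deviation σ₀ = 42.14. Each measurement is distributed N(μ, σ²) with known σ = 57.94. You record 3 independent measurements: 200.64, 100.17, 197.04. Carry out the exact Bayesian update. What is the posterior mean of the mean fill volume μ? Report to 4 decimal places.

178.5094

For Normal data with known variance σ², a Normal(μ₀, σ₀²) prior on μ is conjugate. Posterior precision = 1/σ₀² + n/σ²; posterior mean is the precision-weighted average of μ₀ and x̄.
Σxᵢ = 200.64 + 100.17 + 197.04 = 497.85, so n·x̄ = 497.85.
σ₀² = 42.14² = 1775.7796, σ² = 57.94² = 3357.0436; σ² + n·σ₀² = 3357.0436 + 3·1775.7796 = 8684.3824.
Posterior mean = (μ₀/σ₀² + n·x̄/σ²)/(1/σ₀² + n/σ²) = (σ²·μ₀ + σ₀²·n·x̄)/(σ² + n·σ₀²) = (3357.0436·198.44 + 1775.7796·497.85)/8684.3824 = 1550243.605844/8684.3824 = 178.5094.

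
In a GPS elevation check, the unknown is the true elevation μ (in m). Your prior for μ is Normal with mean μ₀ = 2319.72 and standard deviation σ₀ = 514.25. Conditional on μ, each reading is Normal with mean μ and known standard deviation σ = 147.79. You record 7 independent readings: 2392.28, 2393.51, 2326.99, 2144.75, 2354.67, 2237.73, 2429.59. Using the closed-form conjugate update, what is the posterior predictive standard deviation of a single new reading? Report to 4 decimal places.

157.8790

For Normal data with known variance σ², a Normal(μ₀, σ₀²) prior on μ is conjugate. Posterior precision = 1/σ₀² + n/σ²; posterior mean is the precision-weighted average of μ₀ and x̄.
σ₀² = 514.25² = 264453.0625, σ² = 147.79² = 21841.8841; σ² + n·σ₀² = 21841.8841 + 7·264453.0625 = 1873013.3216.
Posterior precision = 1/σ₀² + n/σ² = 1/264453.0625 + 7/21841.8841 = (σ² + n·σ₀²)/(σ₀²σ²) = 1873013.3216/(264453.0625·21841.8841); posterior variance σₙ² = σ₀²σ²/(σ² + n·σ₀²) = 264453.0625·21841.8841/1873013.3216 = 3083.882573.
Predictive variance for one new observation = σₙ² + σ² = 264453.0625·21841.8841/1873013.3216 + 21841.8841 = σ²·(σ₀² + 1873013.3216)/1873013.3216 = 21841.8841·2137466.3841/1873013.3216 = 24925.766673; SD = √(21841.8841·2137466.3841/1873013.3216) = 157.8790.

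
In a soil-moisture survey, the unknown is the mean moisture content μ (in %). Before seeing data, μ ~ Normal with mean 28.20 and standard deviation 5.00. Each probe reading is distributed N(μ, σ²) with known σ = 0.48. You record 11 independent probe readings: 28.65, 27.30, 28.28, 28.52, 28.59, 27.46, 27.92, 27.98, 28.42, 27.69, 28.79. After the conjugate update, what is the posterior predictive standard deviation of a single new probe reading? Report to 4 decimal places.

For Normal data with known variance σ², a Normal(μ₀, σ₀²) prior on μ is conjugate. Posterior precision = 1/σ₀² + n/σ²; posterior mean is the precision-weighted average of μ₀ and x̄.
σ₀² = 5.00² = 25, σ² = 0.48² = 0.2304; σ² + n·σ₀² = 0.2304 + 11·25 = 275.2304.
Posterior precision = 1/σ₀² + n/σ² = 1/25 + 11/0.2304 = (σ² + n·σ₀²)/(σ₀²σ²) = 275.2304/(25·0.2304); posterior variance σₙ² = σ₀²σ²/(σ² + n·σ₀²) = 25·0.2304/275.2304 = 0.020928.
Predictive variance for one new observation = σₙ² + σ² = 25·0.2304/275.2304 + 0.2304 = σ²·(σ₀² + 275.2304)/275.2304 = 0.2304·300.2304/275.2304 = 0.251328; SD = √(0.2304·300.2304/275.2304) = 0.5013.

0.5013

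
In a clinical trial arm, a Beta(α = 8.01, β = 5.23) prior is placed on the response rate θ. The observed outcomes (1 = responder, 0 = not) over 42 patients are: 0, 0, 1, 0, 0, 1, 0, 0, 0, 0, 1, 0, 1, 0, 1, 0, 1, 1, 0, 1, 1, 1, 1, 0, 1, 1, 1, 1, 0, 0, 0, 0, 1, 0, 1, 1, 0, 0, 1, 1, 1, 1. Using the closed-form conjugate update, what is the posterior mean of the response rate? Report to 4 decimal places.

0.5433

The Beta prior is conjugate to a Binomial/Bernoulli likelihood; the update adds successes to α and failures to β.
Posterior: Beta(α+k, β+n−k) = Beta(8.01+22, 5.23+20) = Beta(30.01, 25.23).
Posterior mean = α/(α+β) = 30.01/55.24 = 0.5433.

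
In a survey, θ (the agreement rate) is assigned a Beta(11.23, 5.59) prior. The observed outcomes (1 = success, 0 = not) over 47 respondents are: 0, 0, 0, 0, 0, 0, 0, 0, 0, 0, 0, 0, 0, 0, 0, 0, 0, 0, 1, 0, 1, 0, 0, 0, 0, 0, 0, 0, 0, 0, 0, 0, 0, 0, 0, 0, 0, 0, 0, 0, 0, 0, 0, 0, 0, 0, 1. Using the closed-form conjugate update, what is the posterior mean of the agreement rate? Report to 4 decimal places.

0.2230

The Beta prior is conjugate to a Binomial/Bernoulli likelihood; the update adds successes to α and failures to β.
Posterior: Beta(α+k, β+n−k) = Beta(11.23+3, 5.59+44) = Beta(14.23, 49.59).
Posterior mean = α/(α+β) = 14.23/63.82 = 0.2230.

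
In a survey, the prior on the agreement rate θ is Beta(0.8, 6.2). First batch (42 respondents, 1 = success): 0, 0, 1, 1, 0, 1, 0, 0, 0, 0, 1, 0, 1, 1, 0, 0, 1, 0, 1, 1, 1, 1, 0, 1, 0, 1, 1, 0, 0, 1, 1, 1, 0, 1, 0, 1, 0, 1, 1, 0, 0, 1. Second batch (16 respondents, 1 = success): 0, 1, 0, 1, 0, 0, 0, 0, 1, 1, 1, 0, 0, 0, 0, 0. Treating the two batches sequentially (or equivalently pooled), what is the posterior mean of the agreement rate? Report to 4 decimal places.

The Beta prior is conjugate to a Binomial/Bernoulli likelihood; the update adds successes to α and failures to β.
After batch 1: Beta(0.8+22, 6.2+20) = Beta(22.8, 26.2).
After batch 2: Beta(22.8+5, 26.2+11) = Beta(27.8, 37.2).
Posterior mean = α/(α+β) = 27.8/65.0 = 0.4277.

0.4277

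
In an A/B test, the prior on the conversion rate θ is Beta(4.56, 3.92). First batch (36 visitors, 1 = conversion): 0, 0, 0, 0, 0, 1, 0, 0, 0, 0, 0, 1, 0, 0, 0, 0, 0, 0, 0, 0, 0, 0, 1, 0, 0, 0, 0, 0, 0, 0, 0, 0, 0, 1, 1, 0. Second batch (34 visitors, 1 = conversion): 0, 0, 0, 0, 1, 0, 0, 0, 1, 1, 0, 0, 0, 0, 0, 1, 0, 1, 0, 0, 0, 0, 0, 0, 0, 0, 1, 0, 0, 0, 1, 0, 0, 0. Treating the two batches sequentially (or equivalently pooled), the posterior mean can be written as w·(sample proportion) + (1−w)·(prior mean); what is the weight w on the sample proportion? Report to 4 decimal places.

0.8919

The Beta prior is conjugate to a Binomial/Bernoulli likelihood; the update adds successes to α and failures to β.
Total number of visitors: n = 36 + 34 = 70.
Posterior mean = (α₀+k)/(α₀+β₀+n) = [n/(α₀+β₀+n)]·(k/n) + [(α₀+β₀)/(α₀+β₀+n)]·α₀/(α₀+β₀), so only n and the prior enter the weight.
The weight on the data is w = n/(α₀+β₀+n) = 70/(4.56+3.92+70) = 70/78.48 = 0.8919.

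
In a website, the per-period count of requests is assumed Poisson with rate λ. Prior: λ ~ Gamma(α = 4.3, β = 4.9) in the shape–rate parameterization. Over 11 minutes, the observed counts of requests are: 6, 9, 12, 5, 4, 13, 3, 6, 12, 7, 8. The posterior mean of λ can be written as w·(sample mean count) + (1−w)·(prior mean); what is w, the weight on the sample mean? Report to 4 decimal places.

0.6918

With a Gamma(shape α, rate β) prior, the Poisson likelihood is conjugate: the posterior is Gamma(α + ΣXᵢ, β + n).
Posterior mean = (α₀+S)/(β₀+n) = [n/(β₀+n)]·(S/n) + [β₀/(β₀+n)]·(α₀/β₀), so only n and β₀ enter the weight.
Weight on data w = n/(β₀+n) = 11/(4.9+11) = 11/15.9 = 0.6918.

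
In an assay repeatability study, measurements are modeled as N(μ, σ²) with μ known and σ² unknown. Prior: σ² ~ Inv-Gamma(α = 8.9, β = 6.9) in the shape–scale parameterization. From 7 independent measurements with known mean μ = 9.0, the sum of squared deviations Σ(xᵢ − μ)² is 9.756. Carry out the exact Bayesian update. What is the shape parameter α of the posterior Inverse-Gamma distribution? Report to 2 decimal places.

12.40

With known mean μ and an Inverse-Gamma(α, β) prior on σ², the Normal likelihood is conjugate: posterior is Inv-Gamma(α + n/2, β + Σ(xᵢ−μ)²/2).
Posterior: Inv-Gamma(8.9 + 7/2, 6.9 + 9.756/2) = Inv-Gamma(12.40, 11.7780).
Posterior α = 12.40.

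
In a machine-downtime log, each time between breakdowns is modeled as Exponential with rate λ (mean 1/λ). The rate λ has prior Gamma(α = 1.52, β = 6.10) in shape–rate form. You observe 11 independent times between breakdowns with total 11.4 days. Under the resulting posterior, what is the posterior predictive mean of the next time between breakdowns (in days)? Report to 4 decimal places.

With a Gamma(shape α, rate β) prior on the exponential rate λ, the posterior after n observations with total T = Σxᵢ is Gamma(α+n, β+T).
Posterior: Gamma(1.52+11, 6.10+11.4) = Gamma(12.52, 17.50).
The predictive distribution for the next observation is Lomax; its mean is β/(α−1) = 17.50/11.52 = 1.5191.

1.5191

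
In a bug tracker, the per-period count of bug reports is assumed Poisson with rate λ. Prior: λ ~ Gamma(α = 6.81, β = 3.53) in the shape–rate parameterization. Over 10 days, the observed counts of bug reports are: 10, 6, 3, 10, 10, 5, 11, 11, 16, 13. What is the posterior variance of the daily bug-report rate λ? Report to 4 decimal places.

0.5562

With a Gamma(shape α, rate β) prior, the Poisson likelihood is conjugate: the posterior is Gamma(α + ΣXᵢ, β + n).
Sum of counts S = 95 over n = 10 days.
Posterior: Gamma(α+S, β+n) = Gamma(6.81+95, 3.53+10) = Gamma(101.81, 13.53).
Var = α/β² = 101.81/13.53² = 0.5562.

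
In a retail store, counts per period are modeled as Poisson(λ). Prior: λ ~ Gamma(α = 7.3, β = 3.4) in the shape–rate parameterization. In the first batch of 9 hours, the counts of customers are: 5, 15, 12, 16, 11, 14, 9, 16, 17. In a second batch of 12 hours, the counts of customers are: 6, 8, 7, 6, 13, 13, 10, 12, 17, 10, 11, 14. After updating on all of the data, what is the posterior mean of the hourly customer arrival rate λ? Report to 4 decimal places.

With a Gamma(shape α, rate β) prior, the Poisson likelihood is conjugate: the posterior is Gamma(α + ΣXᵢ, β + n).
Batch 1: sum of counts S = 115 over n = 9 hours.
After batch 1: Gamma(α+S, β+n) = Gamma(7.3+115, 3.4+9) = Gamma(122.3, 12.4).
Batch 2: sum of counts S = 127 over n = 12 hours.
After batch 2: Gamma(α+S, β+n) = Gamma(122.3+127, 12.4+12) = Gamma(249.3, 24.4).
Posterior mean = α/β = 249.3/24.4 = 10.2172.

10.2172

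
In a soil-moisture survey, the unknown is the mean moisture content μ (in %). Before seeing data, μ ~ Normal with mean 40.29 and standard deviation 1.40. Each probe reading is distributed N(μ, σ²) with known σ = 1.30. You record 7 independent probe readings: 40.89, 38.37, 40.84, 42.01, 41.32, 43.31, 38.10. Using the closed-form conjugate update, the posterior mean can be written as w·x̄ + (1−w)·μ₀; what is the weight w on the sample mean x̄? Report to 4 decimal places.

For Normal data with known variance σ², a Normal(μ₀, σ₀²) prior on μ is conjugate. Posterior precision = 1/σ₀² + n/σ²; posterior mean is the precision-weighted average of μ₀ and x̄.
σ₀² = 1.40² = 1.96, σ² = 1.30² = 1.69. Prior precision 1/σ₀² = 1/1.96; data precision n/σ² = 7/1.69.
w = (n/σ²)/(1/σ₀² + n/σ²) = n·σ₀²/(σ² + n·σ₀²) = 7·1.96/(1.69 + 7·1.96) = 13.72/15.41 = 0.8903.

0.8903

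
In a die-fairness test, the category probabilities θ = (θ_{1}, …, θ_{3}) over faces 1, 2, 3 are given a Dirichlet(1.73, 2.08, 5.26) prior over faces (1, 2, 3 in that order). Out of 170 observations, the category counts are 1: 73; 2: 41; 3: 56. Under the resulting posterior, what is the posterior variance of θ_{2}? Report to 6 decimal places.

The Dirichlet prior is conjugate to the Multinomial likelihood: each posterior αⱼ = prior αⱼ + observed count nⱼ.
Posterior concentration: (74.73, 43.08, 61.26), total = 179.07.
Var[θ_j] = α_j(Σα−α_j)/((Σα)²(Σα+1)) = 43.08·135.99/(179.07²·180.07) = 0.001015.

0.001015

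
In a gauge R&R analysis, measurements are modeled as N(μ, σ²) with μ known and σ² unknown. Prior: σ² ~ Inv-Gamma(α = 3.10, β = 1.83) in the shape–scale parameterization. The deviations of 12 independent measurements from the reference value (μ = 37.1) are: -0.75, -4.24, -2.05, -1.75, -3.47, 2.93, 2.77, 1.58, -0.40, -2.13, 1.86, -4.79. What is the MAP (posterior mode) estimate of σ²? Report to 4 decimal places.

4.5228

With known mean μ and an Inverse-Gamma(α, β) prior on σ², the Normal likelihood is conjugate: posterior is Inv-Gamma(α + n/2, β + Σ(xᵢ−μ)²/2).
Σ(xᵢ−μ)² = (-0.75)² + (-4.24)² + (-2.05)² + (-1.75)² + (-3.47)² + (2.93)² + (2.77)² + (1.58)² + (-0.40)² + (-2.13)² + (1.86)² + (-4.79)² = 87.7008.
Posterior: Inv-Gamma(3.10 + 12/2, 1.83 + 87.7008/2) = Inv-Gamma(9.10, 45.68040).
Mode = β/(α+1) = 45.68040/10.10 = 4.5228.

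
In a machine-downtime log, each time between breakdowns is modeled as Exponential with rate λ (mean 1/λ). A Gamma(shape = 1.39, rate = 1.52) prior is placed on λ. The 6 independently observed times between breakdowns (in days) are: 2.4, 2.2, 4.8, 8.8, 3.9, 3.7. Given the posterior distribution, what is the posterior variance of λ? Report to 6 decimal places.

0.009901

With a Gamma(shape α, rate β) prior on the exponential rate λ, the posterior after n observations with total T = Σxᵢ is Gamma(α+n, β+T).
Sum of observations T = 25.8 days; n = 6.
Posterior: Gamma(1.39+6, 1.52+25.8) = Gamma(7.39, 27.32).
Var = α/β² = 0.009901.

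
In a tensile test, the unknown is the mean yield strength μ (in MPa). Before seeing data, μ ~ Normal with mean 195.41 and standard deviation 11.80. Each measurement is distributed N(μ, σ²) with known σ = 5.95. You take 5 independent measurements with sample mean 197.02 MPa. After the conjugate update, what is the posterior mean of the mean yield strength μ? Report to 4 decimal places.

196.9421

For Normal data with known variance σ², a Normal(μ₀, σ₀²) prior on μ is conjugate. Posterior precision = 1/σ₀² + n/σ²; posterior mean is the precision-weighted average of μ₀ and x̄.
n·x̄ = 5·197.02 = 985.1.
σ₀² = 11.80² = 139.24, σ² = 5.95² = 35.4025; σ² + n·σ₀² = 35.4025 + 5·139.24 = 731.6025.
Posterior mean = (μ₀/σ₀² + n·x̄/σ²)/(1/σ₀² + n/σ²) = (σ²·μ₀ + σ₀²·n·x̄)/(σ² + n·σ₀²) = (35.4025·195.41 + 139.24·985.1)/731.6025 = 144083.326525/731.6025 = 196.9421.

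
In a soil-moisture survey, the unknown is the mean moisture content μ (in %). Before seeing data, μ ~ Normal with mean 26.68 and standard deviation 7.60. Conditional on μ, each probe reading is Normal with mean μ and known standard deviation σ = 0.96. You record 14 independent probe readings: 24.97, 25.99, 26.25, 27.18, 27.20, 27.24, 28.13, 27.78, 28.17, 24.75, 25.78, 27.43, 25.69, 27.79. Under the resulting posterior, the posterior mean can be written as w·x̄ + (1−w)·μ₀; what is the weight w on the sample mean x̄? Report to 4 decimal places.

For Normal data with known variance σ², a Normal(μ₀, σ₀²) prior on μ is conjugate. Posterior precision = 1/σ₀² + n/σ²; posterior mean is the precision-weighted average of μ₀ and x̄.
σ₀² = 7.60² = 57.76, σ² = 0.96² = 0.9216. Prior precision 1/σ₀² = 1/57.76; data precision n/σ² = 14/0.9216.
w = (n/σ²)/(1/σ₀² + n/σ²) = n·σ₀²/(σ² + n·σ₀²) = 14·57.76/(0.9216 + 14·57.76) = 808.64/809.5616 = 0.9989.

0.9989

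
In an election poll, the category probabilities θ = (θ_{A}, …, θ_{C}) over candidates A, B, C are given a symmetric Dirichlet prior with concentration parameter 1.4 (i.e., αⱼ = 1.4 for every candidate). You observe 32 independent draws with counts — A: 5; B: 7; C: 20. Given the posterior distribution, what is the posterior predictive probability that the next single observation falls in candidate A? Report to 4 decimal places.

The Dirichlet prior is conjugate to the Multinomial likelihood: each posterior αⱼ = prior αⱼ + observed count nⱼ.
Posterior concentration: (6.4, 8.4, 21.4), total = 36.2.
P(next = A | data) = α_{A}/Σα = 0.1768.

0.1768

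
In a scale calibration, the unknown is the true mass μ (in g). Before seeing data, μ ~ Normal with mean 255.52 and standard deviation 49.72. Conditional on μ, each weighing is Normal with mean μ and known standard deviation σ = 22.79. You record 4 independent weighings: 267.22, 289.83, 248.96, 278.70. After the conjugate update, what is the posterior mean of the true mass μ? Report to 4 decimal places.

270.3961

For Normal data with known variance σ², a Normal(μ₀, σ₀²) prior on μ is conjugate. Posterior precision = 1/σ₀² + n/σ²; posterior mean is the precision-weighted average of μ₀ and x̄.
Σxᵢ = 267.22 + 289.83 + 248.96 + 278.70 = 1084.71, so n·x̄ = 1084.71.
σ₀² = 49.72² = 2472.0784, σ² = 22.79² = 519.3841; σ² + n·σ₀² = 519.3841 + 4·2472.0784 = 10407.6977.
Posterior mean = (μ₀/σ₀² + n·x̄/σ²)/(1/σ₀² + n/σ²) = (σ²·μ₀ + σ₀²·n·x̄)/(σ² + n·σ₀²) = (519.3841·255.52 + 2472.0784·1084.71)/10407.6977 = 2814201.186496/10407.6977 = 270.3961.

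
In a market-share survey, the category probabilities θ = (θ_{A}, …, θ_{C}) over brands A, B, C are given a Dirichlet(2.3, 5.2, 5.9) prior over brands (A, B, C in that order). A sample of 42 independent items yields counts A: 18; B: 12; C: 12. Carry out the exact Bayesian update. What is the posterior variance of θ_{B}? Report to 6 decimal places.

The Dirichlet prior is conjugate to the Multinomial likelihood: each posterior αⱼ = prior αⱼ + observed count nⱼ.
Posterior concentration: (20.3, 17.2, 17.9), total = 55.4.
Var[θ_j] = α_j(Σα−α_j)/((Σα)²(Σα+1)) = 17.2·38.2/(55.4²·56.4) = 0.003796.

0.003796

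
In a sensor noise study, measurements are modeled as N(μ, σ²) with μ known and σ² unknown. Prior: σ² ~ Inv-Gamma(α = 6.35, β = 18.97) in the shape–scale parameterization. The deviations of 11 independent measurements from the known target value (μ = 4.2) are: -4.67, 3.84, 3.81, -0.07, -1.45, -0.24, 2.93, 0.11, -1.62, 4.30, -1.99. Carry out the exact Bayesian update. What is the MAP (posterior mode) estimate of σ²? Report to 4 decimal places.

4.8579

With known mean μ and an Inverse-Gamma(α, β) prior on σ², the Normal likelihood is conjugate: posterior is Inv-Gamma(α + n/2, β + Σ(xᵢ−μ)²/2).
Σ(xᵢ−μ)² = (-4.67)² + (3.84)² + (3.81)² + (-0.07)² + (-1.45)² + (-0.24)² + (2.93)² + (0.11)² + (-1.62)² + (4.30)² + (-1.99)² = 86.9071.
Posterior: Inv-Gamma(6.35 + 11/2, 18.97 + 86.9071/2) = Inv-Gamma(11.85, 62.42355).
Mode = β/(α+1) = 62.42355/12.85 = 4.8579.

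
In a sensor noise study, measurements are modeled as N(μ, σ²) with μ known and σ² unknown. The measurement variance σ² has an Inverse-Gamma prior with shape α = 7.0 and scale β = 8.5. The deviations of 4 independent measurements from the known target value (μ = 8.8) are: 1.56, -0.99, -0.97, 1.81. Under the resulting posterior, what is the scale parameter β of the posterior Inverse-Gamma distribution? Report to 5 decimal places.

12.31535

With known mean μ and an Inverse-Gamma(α, β) prior on σ², the Normal likelihood is conjugate: posterior is Inv-Gamma(α + n/2, β + Σ(xᵢ−μ)²/2).
Σ(xᵢ−μ)² = (1.56)² + (-0.99)² + (-0.97)² + (1.81)² = 7.6307.
Posterior: Inv-Gamma(7.0 + 4/2, 8.5 + 7.6307/2) = Inv-Gamma(9.00, 12.31535).
Posterior β = 12.31535.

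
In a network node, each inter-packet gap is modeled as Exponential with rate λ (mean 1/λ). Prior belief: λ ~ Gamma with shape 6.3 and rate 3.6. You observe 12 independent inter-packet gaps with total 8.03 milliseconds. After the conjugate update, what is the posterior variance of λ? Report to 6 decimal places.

0.135298

With a Gamma(shape α, rate β) prior on the exponential rate λ, the posterior after n observations with total T = Σxᵢ is Gamma(α+n, β+T).
Posterior: Gamma(6.3+12, 3.6+8.03) = Gamma(18.3, 11.63).
Var = α/β² = 0.135298.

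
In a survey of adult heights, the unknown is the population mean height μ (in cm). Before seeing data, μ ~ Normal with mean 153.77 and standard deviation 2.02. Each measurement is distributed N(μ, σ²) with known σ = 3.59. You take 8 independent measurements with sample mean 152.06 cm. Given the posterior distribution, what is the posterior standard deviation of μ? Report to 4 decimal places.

1.0747

For Normal data with known variance σ², a Normal(μ₀, σ₀²) prior on μ is conjugate. Posterior precision = 1/σ₀² + n/σ²; posterior mean is the precision-weighted average of μ₀ and x̄.
σ₀² = 2.02² = 4.0804, σ² = 3.59² = 12.8881; σ² + n·σ₀² = 12.8881 + 8·4.0804 = 45.5313.
Posterior precision = 1/σ₀² + n/σ² = 1/4.0804 + 8/12.8881 = (σ² + n·σ₀²)/(σ₀²σ²) = 45.5313/(4.0804·12.8881); posterior variance σₙ² = σ₀²σ²/(σ² + n·σ₀²) = 4.0804·12.8881/45.5313 = 1.154999.
Posterior SD = √σₙ² = √(4.0804·12.8881/45.5313) = 1.0747.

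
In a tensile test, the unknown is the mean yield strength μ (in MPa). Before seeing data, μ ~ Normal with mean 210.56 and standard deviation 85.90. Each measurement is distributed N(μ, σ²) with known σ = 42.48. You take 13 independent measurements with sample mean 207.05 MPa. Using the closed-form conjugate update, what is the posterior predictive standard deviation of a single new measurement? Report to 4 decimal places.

44.0545

For Normal data with known variance σ², a Normal(μ₀, σ₀²) prior on μ is conjugate. Posterior precision = 1/σ₀² + n/σ²; posterior mean is the precision-weighted average of μ₀ and x̄.
σ₀² = 85.90² = 7378.81, σ² = 42.48² = 1804.5504; σ² + n·σ₀² = 1804.5504 + 13·7378.81 = 97729.0804.
Posterior precision = 1/σ₀² + n/σ² = 1/7378.81 + 13/1804.5504 = (σ² + n·σ₀²)/(σ₀²σ²) = 97729.0804/(7378.81·1804.5504); posterior variance σₙ² = σ₀²σ²/(σ² + n·σ₀²) = 7378.81·1804.5504/97729.0804 = 136.248438.
Predictive variance for one new observation = σₙ² + σ² = 7378.81·1804.5504/97729.0804 + 1804.5504 = σ²·(σ₀² + 97729.0804)/97729.0804 = 1804.5504·105107.8904/97729.0804 = 1940.798838; SD = √(1804.5504·105107.8904/97729.0804) = 44.0545.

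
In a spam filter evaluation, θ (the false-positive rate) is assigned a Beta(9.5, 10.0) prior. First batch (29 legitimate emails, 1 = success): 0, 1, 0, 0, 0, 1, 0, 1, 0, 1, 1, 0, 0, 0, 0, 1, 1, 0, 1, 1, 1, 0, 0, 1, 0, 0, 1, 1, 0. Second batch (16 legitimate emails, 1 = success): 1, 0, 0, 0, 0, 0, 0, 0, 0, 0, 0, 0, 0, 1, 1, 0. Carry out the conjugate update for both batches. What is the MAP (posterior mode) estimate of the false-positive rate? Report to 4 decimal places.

The Beta prior is conjugate to a Binomial/Bernoulli likelihood; the update adds successes to α and failures to β.
After batch 1: Beta(9.5+13, 10.0+16) = Beta(22.5, 26.0).
After batch 2: Beta(22.5+3, 26.0+13) = Beta(25.5, 39.0).
Mode of Beta(a,b) for a,b>1 is (a−1)/(a+b−2) = 24.5/62.5 = 0.3920.

0.3920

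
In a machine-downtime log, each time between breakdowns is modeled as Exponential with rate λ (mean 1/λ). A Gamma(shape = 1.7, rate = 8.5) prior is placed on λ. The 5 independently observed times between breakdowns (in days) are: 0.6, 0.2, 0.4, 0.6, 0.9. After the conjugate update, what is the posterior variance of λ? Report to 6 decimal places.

With a Gamma(shape α, rate β) prior on the exponential rate λ, the posterior after n observations with total T = Σxᵢ is Gamma(α+n, β+T).
Sum of observations T = 2.7 days; n = 5.
Posterior: Gamma(1.7+5, 8.5+2.7) = Gamma(6.7, 11.2).
Var = α/β² = 0.053412.

0.053412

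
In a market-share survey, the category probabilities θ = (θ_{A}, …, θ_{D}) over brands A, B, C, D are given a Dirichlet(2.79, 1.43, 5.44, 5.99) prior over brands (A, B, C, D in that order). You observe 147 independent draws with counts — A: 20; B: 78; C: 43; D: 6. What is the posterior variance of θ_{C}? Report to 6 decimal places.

0.001278

The Dirichlet prior is conjugate to the Multinomial likelihood: each posterior αⱼ = prior αⱼ + observed count nⱼ.
Posterior concentration: (22.79, 79.43, 48.44, 11.99), total = 162.65.
Var[θ_j] = α_j(Σα−α_j)/((Σα)²(Σα+1)) = 48.44·114.21/(162.65²·163.65) = 0.001278.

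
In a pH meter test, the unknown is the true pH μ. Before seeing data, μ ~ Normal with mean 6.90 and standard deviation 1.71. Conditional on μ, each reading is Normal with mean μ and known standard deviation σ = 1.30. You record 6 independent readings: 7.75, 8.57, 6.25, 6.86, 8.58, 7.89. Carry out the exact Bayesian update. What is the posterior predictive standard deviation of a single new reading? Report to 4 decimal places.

For Normal data with known variance σ², a Normal(μ₀, σ₀²) prior on μ is conjugate. Posterior precision = 1/σ₀² + n/σ²; posterior mean is the precision-weighted average of μ₀ and x̄.
σ₀² = 1.71² = 2.9241, σ² = 1.30² = 1.69; σ² + n·σ₀² = 1.69 + 6·2.9241 = 19.2346.
Posterior precision = 1/σ₀² + n/σ² = 1/2.9241 + 6/1.69 = (σ² + n·σ₀²)/(σ₀²σ²) = 19.2346/(2.9241·1.69); posterior variance σₙ² = σ₀²σ²/(σ² + n·σ₀²) = 2.9241·1.69/19.2346 = 0.256919.
Predictive variance for one new observation = σₙ² + σ² = 2.9241·1.69/19.2346 + 1.69 = σ²·(σ₀² + 19.2346)/19.2346 = 1.69·22.1587/19.2346 = 1.946919; SD = √(1.69·22.1587/19.2346) = 1.3953.

1.3953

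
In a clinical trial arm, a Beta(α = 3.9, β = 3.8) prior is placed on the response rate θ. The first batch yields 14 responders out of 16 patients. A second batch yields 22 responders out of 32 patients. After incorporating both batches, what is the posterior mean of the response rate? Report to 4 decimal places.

The Beta prior is conjugate to a Binomial/Bernoulli likelihood; the update adds successes to α and failures to β.
After batch 1: Beta(3.9+14, 3.8+2) = Beta(17.9, 5.8).
After batch 2: Beta(17.9+22, 5.8+10) = Beta(39.9, 15.8).
Posterior mean = α/(α+β) = 39.9/55.7 = 0.7163.

0.7163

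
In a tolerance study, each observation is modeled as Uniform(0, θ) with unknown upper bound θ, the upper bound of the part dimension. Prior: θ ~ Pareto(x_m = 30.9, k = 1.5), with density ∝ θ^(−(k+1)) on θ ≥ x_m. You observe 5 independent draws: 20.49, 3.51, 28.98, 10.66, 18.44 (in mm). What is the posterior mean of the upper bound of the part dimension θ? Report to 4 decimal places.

36.5182

A Pareto(scale x_m, shape k) prior on the upper bound θ of Uniform(0, θ) is conjugate: posterior is Pareto(max(x_m, max xᵢ), k + n).
Sample maximum = 28.98; prior scale x_m = 30.9 → posterior scale = max = 30.90.
Posterior shape = 1.5 + 5 = 6.5.
E[θ|data] = k·x_m/(k−1) = 6.5·30.90/5.5 = 36.5182.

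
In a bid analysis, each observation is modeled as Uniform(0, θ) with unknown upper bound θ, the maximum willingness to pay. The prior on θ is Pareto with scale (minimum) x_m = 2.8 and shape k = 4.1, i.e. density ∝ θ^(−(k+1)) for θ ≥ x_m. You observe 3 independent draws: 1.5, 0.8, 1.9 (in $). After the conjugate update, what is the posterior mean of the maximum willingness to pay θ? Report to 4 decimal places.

A Pareto(scale x_m, shape k) prior on the upper bound θ of Uniform(0, θ) is conjugate: posterior is Pareto(max(x_m, max xᵢ), k + n).
Sample maximum = 1.9; prior scale x_m = 2.8 → posterior scale = max = 2.8.
Posterior shape = 4.1 + 3 = 7.1.
E[θ|data] = k·x_m/(k−1) = 7.1·2.8/6.1 = 3.2590.

3.2590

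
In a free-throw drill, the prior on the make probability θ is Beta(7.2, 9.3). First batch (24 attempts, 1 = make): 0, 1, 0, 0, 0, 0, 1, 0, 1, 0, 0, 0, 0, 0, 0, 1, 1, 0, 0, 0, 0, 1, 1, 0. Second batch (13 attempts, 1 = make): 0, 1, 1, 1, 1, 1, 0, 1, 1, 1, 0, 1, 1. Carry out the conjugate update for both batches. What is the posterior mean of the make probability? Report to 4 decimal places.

0.4523

The Beta prior is conjugate to a Binomial/Bernoulli likelihood; the update adds successes to α and failures to β.
After batch 1: Beta(7.2+7, 9.3+17) = Beta(14.2, 26.3).
After batch 2: Beta(14.2+10, 26.3+3) = Beta(24.2, 29.3).
Posterior mean = α/(α+β) = 24.2/53.5 = 0.4523.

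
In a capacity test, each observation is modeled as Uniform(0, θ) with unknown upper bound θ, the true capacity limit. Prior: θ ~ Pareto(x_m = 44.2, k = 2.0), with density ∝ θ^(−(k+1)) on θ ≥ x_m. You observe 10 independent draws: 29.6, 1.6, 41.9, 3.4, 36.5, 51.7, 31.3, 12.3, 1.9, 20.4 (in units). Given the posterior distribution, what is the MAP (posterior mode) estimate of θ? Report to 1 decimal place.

51.7

A Pareto(scale x_m, shape k) prior on the upper bound θ of Uniform(0, θ) is conjugate: posterior is Pareto(max(x_m, max xᵢ), k + n).
Sample maximum = 51.7; prior scale x_m = 44.2 → posterior scale = max = 51.7.
Posterior shape = 2.0 + 10 = 12.0.
The Pareto density is decreasing on [x_m, ∞), so the mode is x_m = 51.7.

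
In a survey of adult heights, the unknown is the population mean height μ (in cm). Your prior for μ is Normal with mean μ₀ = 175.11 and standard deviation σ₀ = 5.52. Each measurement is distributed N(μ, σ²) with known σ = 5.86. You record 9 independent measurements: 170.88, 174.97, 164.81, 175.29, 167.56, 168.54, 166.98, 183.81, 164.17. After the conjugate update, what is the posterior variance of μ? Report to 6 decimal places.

For Normal data with known variance σ², a Normal(μ₀, σ₀²) prior on μ is conjugate. Posterior precision = 1/σ₀² + n/σ²; posterior mean is the precision-weighted average of μ₀ and x̄.
σ₀² = 5.52² = 30.4704, σ² = 5.86² = 34.3396; σ² + n·σ₀² = 34.3396 + 9·30.4704 = 308.5732.
Posterior precision = 1/σ₀² + n/σ² = 1/30.4704 + 9/34.3396 = (σ² + n·σ₀²)/(σ₀²σ²) = 308.5732/(30.4704·34.3396); posterior variance σₙ² = σ₀²σ²/(σ² + n·σ₀²) = 30.4704·34.3396/308.5732 = 3.390902.

3.390902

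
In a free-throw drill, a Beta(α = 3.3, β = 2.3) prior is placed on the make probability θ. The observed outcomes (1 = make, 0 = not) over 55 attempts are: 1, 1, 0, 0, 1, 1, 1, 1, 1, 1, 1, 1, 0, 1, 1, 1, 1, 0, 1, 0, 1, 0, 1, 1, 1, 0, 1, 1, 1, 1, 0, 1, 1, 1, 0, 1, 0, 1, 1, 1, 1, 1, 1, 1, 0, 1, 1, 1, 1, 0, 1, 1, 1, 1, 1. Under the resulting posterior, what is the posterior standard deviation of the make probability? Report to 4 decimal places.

0.0541

The Beta prior is conjugate to a Binomial/Bernoulli likelihood; the update adds successes to α and failures to β.
Posterior: Beta(α+k, β+n−k) = Beta(3.3+43, 2.3+12) = Beta(46.3, 14.3).
Var = αβ/((α+β)²(α+β+1)) = 46.3·14.3/(60.6²·61.6) = 0.00292679; SD = √0.00292679 = 0.0541.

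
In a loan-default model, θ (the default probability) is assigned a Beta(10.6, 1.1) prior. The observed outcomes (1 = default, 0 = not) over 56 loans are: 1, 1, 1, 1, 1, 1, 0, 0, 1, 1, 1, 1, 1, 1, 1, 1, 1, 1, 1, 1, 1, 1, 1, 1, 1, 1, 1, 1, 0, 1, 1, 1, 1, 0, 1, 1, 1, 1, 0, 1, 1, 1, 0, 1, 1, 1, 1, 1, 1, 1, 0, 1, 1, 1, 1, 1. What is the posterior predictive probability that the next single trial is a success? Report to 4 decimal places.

0.8804

The Beta prior is conjugate to a Binomial/Bernoulli likelihood; the update adds successes to α and failures to β.
Posterior: Beta(α+k, β+n−k) = Beta(10.6+49, 1.1+7) = Beta(59.6, 8.1).
For a single future Bernoulli trial, P(success | data) = α/(α+β) = 0.8804.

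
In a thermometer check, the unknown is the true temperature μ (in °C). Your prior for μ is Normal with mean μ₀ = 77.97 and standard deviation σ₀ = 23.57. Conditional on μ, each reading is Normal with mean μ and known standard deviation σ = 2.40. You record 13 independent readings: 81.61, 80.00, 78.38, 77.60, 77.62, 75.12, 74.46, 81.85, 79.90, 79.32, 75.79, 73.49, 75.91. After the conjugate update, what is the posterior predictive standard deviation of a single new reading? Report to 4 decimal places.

For Normal data with known variance σ², a Normal(μ₀, σ₀²) prior on μ is conjugate. Posterior precision = 1/σ₀² + n/σ²; posterior mean is the precision-weighted average of μ₀ and x̄.
σ₀² = 23.57² = 555.5449, σ² = 2.40² = 5.76; σ² + n·σ₀² = 5.76 + 13·555.5449 = 7227.8437.
Posterior precision = 1/σ₀² + n/σ² = 1/555.5449 + 13/5.76 = (σ² + n·σ₀²)/(σ₀²σ²) = 7227.8437/(555.5449·5.76); posterior variance σₙ² = σ₀²σ²/(σ² + n·σ₀²) = 555.5449·5.76/7227.8437 = 0.442724.
Predictive variance for one new observation = σₙ² + σ² = 555.5449·5.76/7227.8437 + 5.76 = σ²·(σ₀² + 7227.8437)/7227.8437 = 5.76·7783.3886/7227.8437 = 6.202724; SD = √(5.76·7783.3886/7227.8437) = 2.4905.

2.4905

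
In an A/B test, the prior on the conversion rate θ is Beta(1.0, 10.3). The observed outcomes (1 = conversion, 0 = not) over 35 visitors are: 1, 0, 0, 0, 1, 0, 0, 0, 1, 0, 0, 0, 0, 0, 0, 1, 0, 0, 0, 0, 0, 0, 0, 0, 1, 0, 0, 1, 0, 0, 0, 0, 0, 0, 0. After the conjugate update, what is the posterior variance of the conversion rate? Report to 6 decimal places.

The Beta prior is conjugate to a Binomial/Bernoulli likelihood; the update adds successes to α and failures to β.
Posterior: Beta(α+k, β+n−k) = Beta(1.0+6, 10.3+29) = Beta(7.0, 39.3).
Var = αβ/((α+β)²(α+β+1)) = 7.0·39.3/(46.3²·47.3) = 0.002713.

0.002713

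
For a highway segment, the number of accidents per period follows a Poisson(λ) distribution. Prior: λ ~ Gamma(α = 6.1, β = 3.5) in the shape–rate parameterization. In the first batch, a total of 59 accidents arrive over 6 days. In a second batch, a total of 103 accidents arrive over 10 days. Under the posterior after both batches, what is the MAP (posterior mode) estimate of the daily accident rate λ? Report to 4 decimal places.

8.5692

With a Gamma(shape α, rate β) prior, the Poisson likelihood is conjugate: the posterior is Gamma(α + ΣXᵢ, β + n).
After batch 1: Gamma(α+S, β+n) = Gamma(6.1+59, 3.5+6) = Gamma(65.1, 9.5).
After batch 2: Gamma(α+S, β+n) = Gamma(65.1+103, 9.5+10) = Gamma(168.1, 19.5).
Mode of Gamma(α,β) for α≥1 is (α−1)/β = 167.1/19.5 = 8.5692.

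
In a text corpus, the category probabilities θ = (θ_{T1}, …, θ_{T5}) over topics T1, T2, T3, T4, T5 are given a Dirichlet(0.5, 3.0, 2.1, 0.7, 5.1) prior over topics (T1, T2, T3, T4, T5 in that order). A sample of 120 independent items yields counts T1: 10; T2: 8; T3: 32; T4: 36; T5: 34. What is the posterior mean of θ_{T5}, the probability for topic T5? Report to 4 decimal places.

0.2976

The Dirichlet prior is conjugate to the Multinomial likelihood: each posterior αⱼ = prior αⱼ + observed count nⱼ.
Posterior concentration: (10.5, 11.0, 34.1, 36.7, 39.1), total = 131.4.
E[θ_{T5}|data] = α_{T5}/Σα = 39.1/131.4 = 0.2976.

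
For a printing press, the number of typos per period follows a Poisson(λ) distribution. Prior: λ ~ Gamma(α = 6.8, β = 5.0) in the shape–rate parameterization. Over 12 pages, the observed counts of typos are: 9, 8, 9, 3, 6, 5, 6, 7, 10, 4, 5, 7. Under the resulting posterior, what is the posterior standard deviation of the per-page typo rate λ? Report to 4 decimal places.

With a Gamma(shape α, rate β) prior, the Poisson likelihood is conjugate: the posterior is Gamma(α + ΣXᵢ, β + n).
Sum of counts S = 79 over n = 12 pages.
Posterior: Gamma(α+S, β+n) = Gamma(6.8+79, 5.0+12) = Gamma(85.8, 17.0).
SD = √α/β = √85.8/17.0 = 0.5449.

0.5449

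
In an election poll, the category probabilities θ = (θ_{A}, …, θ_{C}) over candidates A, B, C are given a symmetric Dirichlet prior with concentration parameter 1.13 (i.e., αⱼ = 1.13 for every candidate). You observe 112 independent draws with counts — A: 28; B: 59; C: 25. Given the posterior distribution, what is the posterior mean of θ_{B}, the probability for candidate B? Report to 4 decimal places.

The Dirichlet prior is conjugate to the Multinomial likelihood: each posterior αⱼ = prior αⱼ + observed count nⱼ.
Posterior concentration: (29.13, 60.13, 26.13), total = 115.39.
E[θ_{B}|data] = α_{B}/Σα = 60.13/115.39 = 0.5211.

0.5211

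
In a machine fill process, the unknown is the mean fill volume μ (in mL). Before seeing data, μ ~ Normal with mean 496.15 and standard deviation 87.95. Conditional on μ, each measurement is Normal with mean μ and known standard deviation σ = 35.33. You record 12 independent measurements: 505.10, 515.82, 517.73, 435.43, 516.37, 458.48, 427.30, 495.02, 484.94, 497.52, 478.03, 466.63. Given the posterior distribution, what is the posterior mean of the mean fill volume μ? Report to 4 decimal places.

For Normal data with known variance σ², a Normal(μ₀, σ₀²) prior on μ is conjugate. Posterior precision = 1/σ₀² + n/σ²; posterior mean is the precision-weighted average of μ₀ and x̄.
Σxᵢ = 505.10 + 515.82 + 517.73 + 435.43 + 516.37 + 458.48 + 427.30 + 495.02 + 484.94 + 497.52 + 478.03 + 466.63 = 5798.37, so n·x̄ = 5798.37.
σ₀² = 87.95² = 7735.2025, σ² = 35.33² = 1248.2089; σ² + n·σ₀² = 1248.2089 + 12·7735.2025 = 94070.6389.
Posterior mean = (μ₀/σ₀² + n·x̄/σ²)/(1/σ₀² + n/σ²) = (σ²·μ₀ + σ₀²·n·x̄)/(σ² + n·σ₀²) = (1248.2089·496.15 + 7735.2025·5798.37)/94070.6389 = 45470864.96566/94070.6389 = 483.3694.

483.3694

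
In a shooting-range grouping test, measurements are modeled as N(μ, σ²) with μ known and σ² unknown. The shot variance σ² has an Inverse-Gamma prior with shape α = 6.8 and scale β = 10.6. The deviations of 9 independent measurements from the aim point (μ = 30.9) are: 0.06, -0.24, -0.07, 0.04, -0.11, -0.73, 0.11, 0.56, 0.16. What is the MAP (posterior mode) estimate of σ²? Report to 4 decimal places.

With known mean μ and an Inverse-Gamma(α, β) prior on σ², the Normal likelihood is conjugate: posterior is Inv-Gamma(α + n/2, β + Σ(xᵢ−μ)²/2).
Σ(xᵢ−μ)² = (0.06)² + (-0.24)² + (-0.07)² + (0.04)² + (-0.11)² + (-0.73)² + (0.11)² + (0.56)² + (0.16)² = 0.9640.
Posterior: Inv-Gamma(6.8 + 9/2, 10.6 + 0.9640/2) = Inv-Gamma(11.30, 11.08200).
Mode = β/(α+1) = 11.08200/12.30 = 0.9010.

0.9010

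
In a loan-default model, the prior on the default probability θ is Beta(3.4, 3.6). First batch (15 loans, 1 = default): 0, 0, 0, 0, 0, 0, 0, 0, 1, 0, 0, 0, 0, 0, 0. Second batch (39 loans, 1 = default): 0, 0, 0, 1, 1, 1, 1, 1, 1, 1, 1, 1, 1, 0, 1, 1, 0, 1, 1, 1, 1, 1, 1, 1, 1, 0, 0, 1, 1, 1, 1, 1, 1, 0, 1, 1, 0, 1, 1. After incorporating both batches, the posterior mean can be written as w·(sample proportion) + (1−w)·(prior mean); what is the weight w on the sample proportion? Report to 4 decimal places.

0.8852

The Beta prior is conjugate to a Binomial/Bernoulli likelihood; the update adds successes to α and failures to β.
Total number of loans: n = 15 + 39 = 54.
Posterior mean = (α₀+k)/(α₀+β₀+n) = [n/(α₀+β₀+n)]·(k/n) + [(α₀+β₀)/(α₀+β₀+n)]·α₀/(α₀+β₀), so only n and the prior enter the weight.
The weight on the data is w = n/(α₀+β₀+n) = 54/(3.4+3.6+54) = 54/61.0 = 0.8852.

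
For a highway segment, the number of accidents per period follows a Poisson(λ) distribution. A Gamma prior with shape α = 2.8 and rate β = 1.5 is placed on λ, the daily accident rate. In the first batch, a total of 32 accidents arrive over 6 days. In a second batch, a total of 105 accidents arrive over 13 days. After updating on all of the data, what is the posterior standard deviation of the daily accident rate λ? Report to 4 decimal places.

With a Gamma(shape α, rate β) prior, the Poisson likelihood is conjugate: the posterior is Gamma(α + ΣXᵢ, β + n).
After batch 1: Gamma(α+S, β+n) = Gamma(2.8+32, 1.5+6) = Gamma(34.8, 7.5).
After batch 2: Gamma(α+S, β+n) = Gamma(34.8+105, 7.5+13) = Gamma(139.8, 20.5).
SD = √α/β = √139.8/20.5 = 0.5768.

0.5768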